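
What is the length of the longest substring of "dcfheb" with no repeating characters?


Input: "dcfheb"
Sliding window (track last position of each char):
  Position 0 ('d'): window [0,0] length 1 -- new best
  Position 1 ('c'): window [0,1] length 2 -- new best
  Position 2 ('f'): window [0,2] length 3 -- new best
  Position 3 ('h'): window [0,3] length 4 -- new best
  Position 4 ('e'): window [0,4] length 5 -- new best
  Position 5 ('b'): window [0,5] length 6 -- new best
Longest substring with no repeats: "dcfheb" with length 6

6


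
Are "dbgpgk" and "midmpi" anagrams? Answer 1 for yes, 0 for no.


Strings: "dbgpgk", "midmpi"
Sorted first:  bdggkp
Sorted second: diimmp
Differ at position 0: 'b' vs 'd' => not anagrams

0


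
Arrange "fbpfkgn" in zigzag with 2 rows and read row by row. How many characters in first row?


Zigzag "fbpfkgn" into 2 rows:
Placing characters:
  'f' => row 0
  'b' => row 1
  'p' => row 0
  'f' => row 1
  'k' => row 0
  'g' => row 1
  'n' => row 0
Rows:
  Row 0: "fpkn"
  Row 1: "bfg"
First row length: 4

4


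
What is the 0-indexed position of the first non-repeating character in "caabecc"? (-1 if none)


Input: caabecc
Character frequencies:
  'a': 2
  'b': 1
  'c': 3
  'e': 1
Scanning left to right for freq == 1:
  Position 0 ('c'): freq=3, skip
  Position 1 ('a'): freq=2, skip
  Position 2 ('a'): freq=2, skip
  Position 3 ('b'): unique! => answer = 3

3


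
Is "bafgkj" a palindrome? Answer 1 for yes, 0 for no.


Input: bafgkj
Reversed: jkgfab
  Compare pos 0 ('b') with pos 5 ('j'): MISMATCH
  Compare pos 1 ('a') with pos 4 ('k'): MISMATCH
  Compare pos 2 ('f') with pos 3 ('g'): MISMATCH
Result: not a palindrome

0


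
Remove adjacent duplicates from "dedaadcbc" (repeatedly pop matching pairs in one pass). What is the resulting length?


Input: dedaadcbc
Stack-based adjacent duplicate removal:
  Read 'd': push. Stack: d
  Read 'e': push. Stack: de
  Read 'd': push. Stack: ded
  Read 'a': push. Stack: deda
  Read 'a': matches stack top 'a' => pop. Stack: ded
  Read 'd': matches stack top 'd' => pop. Stack: de
  Read 'c': push. Stack: dec
  Read 'b': push. Stack: decb
  Read 'c': push. Stack: decbc
Final stack: "decbc" (length 5)

5


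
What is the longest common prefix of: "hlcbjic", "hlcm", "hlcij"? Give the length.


Words: hlcbjic, hlcm, hlcij
  Position 0: all 'h' => match
  Position 1: all 'l' => match
  Position 2: all 'c' => match
  Position 3: ('b', 'm', 'i') => mismatch, stop
LCP = "hlc" (length 3)

3


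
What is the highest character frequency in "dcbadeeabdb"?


Input: dcbadeeabdb
Character counts:
  'a': 2
  'b': 3
  'c': 1
  'd': 3
  'e': 2
Maximum frequency: 3

3


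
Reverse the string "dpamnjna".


Input: dpamnjna
Reading characters right to left:
  Position 7: 'a'
  Position 6: 'n'
  Position 5: 'j'
  Position 4: 'n'
  Position 3: 'm'
  Position 2: 'a'
  Position 1: 'p'
  Position 0: 'd'
Reversed: anjnmapd

anjnmapd


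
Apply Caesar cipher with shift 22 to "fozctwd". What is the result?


Caesar cipher: shift "fozctwd" by 22
  'f' (pos 5) + 22 = pos 1 = 'b'
  'o' (pos 14) + 22 = pos 10 = 'k'
  'z' (pos 25) + 22 = pos 21 = 'v'
  'c' (pos 2) + 22 = pos 24 = 'y'
  't' (pos 19) + 22 = pos 15 = 'p'
  'w' (pos 22) + 22 = pos 18 = 's'
  'd' (pos 3) + 22 = pos 25 = 'z'
Result: bkvypsz

bkvypsz


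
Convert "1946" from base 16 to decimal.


Input: "1946" in base 16
Positional expansion:
  Digit '1' (value 1) x 16^3 = 4096
  Digit '9' (value 9) x 16^2 = 2304
  Digit '4' (value 4) x 16^1 = 64
  Digit '6' (value 6) x 16^0 = 6
Sum = 6470

6470


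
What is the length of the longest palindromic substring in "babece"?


Input: "babece"
Checking substrings for palindromes:
  [0:3] "bab" (len 3) => palindrome
  [3:6] "ece" (len 3) => palindrome
Longest palindromic substring: "bab" with length 3

3


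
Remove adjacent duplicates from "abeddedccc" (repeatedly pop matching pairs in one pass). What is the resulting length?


Input: abeddedccc
Stack-based adjacent duplicate removal:
  Read 'a': push. Stack: a
  Read 'b': push. Stack: ab
  Read 'e': push. Stack: abe
  Read 'd': push. Stack: abed
  Read 'd': matches stack top 'd' => pop. Stack: abe
  Read 'e': matches stack top 'e' => pop. Stack: ab
  Read 'd': push. Stack: abd
  Read 'c': push. Stack: abdc
  Read 'c': matches stack top 'c' => pop. Stack: abd
  Read 'c': push. Stack: abdc
Final stack: "abdc" (length 4)

4


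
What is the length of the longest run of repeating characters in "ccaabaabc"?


Input: "ccaabaabc"
Scanning for longest run:
  Position 1 ('c'): continues run of 'c', length=2
  Position 2 ('a'): new char, reset run to 1
  Position 3 ('a'): continues run of 'a', length=2
  Position 4 ('b'): new char, reset run to 1
  Position 5 ('a'): new char, reset run to 1
  Position 6 ('a'): continues run of 'a', length=2
  Position 7 ('b'): new char, reset run to 1
  Position 8 ('c'): new char, reset run to 1
Longest run: 'c' with length 2

2


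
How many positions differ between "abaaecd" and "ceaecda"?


Comparing "abaaecd" and "ceaecda" position by position:
  Position 0: 'a' vs 'c' => DIFFER
  Position 1: 'b' vs 'e' => DIFFER
  Position 2: 'a' vs 'a' => same
  Position 3: 'a' vs 'e' => DIFFER
  Position 4: 'e' vs 'c' => DIFFER
  Position 5: 'c' vs 'd' => DIFFER
  Position 6: 'd' vs 'a' => DIFFER
Positions that differ: 6

6


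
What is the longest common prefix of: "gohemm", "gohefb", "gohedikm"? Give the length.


Words: gohemm, gohefb, gohedikm
  Position 0: all 'g' => match
  Position 1: all 'o' => match
  Position 2: all 'h' => match
  Position 3: all 'e' => match
  Position 4: ('m', 'f', 'd') => mismatch, stop
LCP = "gohe" (length 4)

4


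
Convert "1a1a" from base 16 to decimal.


Input: "1a1a" in base 16
Positional expansion:
  Digit '1' (value 1) x 16^3 = 4096
  Digit 'a' (value 10) x 16^2 = 2560
  Digit '1' (value 1) x 16^1 = 16
  Digit 'a' (value 10) x 16^0 = 10
Sum = 6682

6682


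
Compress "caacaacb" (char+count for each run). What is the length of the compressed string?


Input: caacaacb
Runs:
  'c' x 1 => "c1"
  'a' x 2 => "a2"
  'c' x 1 => "c1"
  'a' x 2 => "a2"
  'c' x 1 => "c1"
  'b' x 1 => "b1"
Compressed: "c1a2c1a2c1b1"
Compressed length: 12

12


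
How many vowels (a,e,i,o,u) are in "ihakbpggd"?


Input: ihakbpggd
Checking each character:
  'i' at position 0: vowel (running total: 1)
  'h' at position 1: consonant
  'a' at position 2: vowel (running total: 2)
  'k' at position 3: consonant
  'b' at position 4: consonant
  'p' at position 5: consonant
  'g' at position 6: consonant
  'g' at position 7: consonant
  'd' at position 8: consonant
Total vowels: 2

2


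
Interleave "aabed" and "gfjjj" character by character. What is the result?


Interleaving "aabed" and "gfjjj":
  Position 0: 'a' from first, 'g' from second => "ag"
  Position 1: 'a' from first, 'f' from second => "af"
  Position 2: 'b' from first, 'j' from second => "bj"
  Position 3: 'e' from first, 'j' from second => "ej"
  Position 4: 'd' from first, 'j' from second => "dj"
Result: agafbjejdj

agafbjejdj


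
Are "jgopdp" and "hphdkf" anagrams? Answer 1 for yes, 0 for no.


Strings: "jgopdp", "hphdkf"
Sorted first:  dgjopp
Sorted second: dfhhkp
Differ at position 1: 'g' vs 'f' => not anagrams

0


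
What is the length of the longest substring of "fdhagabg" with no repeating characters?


Input: "fdhagabg"
Sliding window (track last position of each char):
  Position 0 ('f'): window [0,0] length 1 -- new best
  Position 1 ('d'): window [0,1] length 2 -- new best
  Position 2 ('h'): window [0,2] length 3 -- new best
  Position 3 ('a'): window [0,3] length 4 -- new best
  Position 4 ('g'): window [0,4] length 5 -- new best
  Position 5 ('a'): repeat (last at 3), move window start to 4
  Position 5 ('a'): window [4,5] length 2
  Position 6 ('b'): window [4,6] length 3
  Position 7 ('g'): repeat (last at 4), move window start to 5
  Position 7 ('g'): window [5,7] length 3
Longest substring with no repeats: "fdhag" with length 5

5


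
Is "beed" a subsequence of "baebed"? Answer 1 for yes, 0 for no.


Check if "beed" is a subsequence of "baebed"
Greedy scan:
  Position 0 ('b'): matches sub[0] = 'b'
  Position 1 ('a'): no match needed
  Position 2 ('e'): matches sub[1] = 'e'
  Position 3 ('b'): no match needed
  Position 4 ('e'): matches sub[2] = 'e'
  Position 5 ('d'): matches sub[3] = 'd'
All 4 characters matched => is a subsequence

1


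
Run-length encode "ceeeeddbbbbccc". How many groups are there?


Input: ceeeeddbbbbccc
Scanning for consecutive runs:
  Group 1: 'c' x 1 (positions 0-0)
  Group 2: 'e' x 4 (positions 1-4)
  Group 3: 'd' x 2 (positions 5-6)
  Group 4: 'b' x 4 (positions 7-10)
  Group 5: 'c' x 3 (positions 11-13)
Total groups: 5

5


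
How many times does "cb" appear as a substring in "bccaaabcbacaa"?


Searching for "cb" in "bccaaabcbacaa"
Scanning each position:
  Position 0: "bc" => no
  Position 1: "cc" => no
  Position 2: "ca" => no
  Position 3: "aa" => no
  Position 4: "aa" => no
  Position 5: "ab" => no
  Position 6: "bc" => no
  Position 7: "cb" => MATCH
  Position 8: "ba" => no
  Position 9: "ac" => no
  Position 10: "ca" => no
  Position 11: "aa" => no
Total occurrences: 1

1


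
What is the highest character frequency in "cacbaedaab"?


Input: cacbaedaab
Character counts:
  'a': 4
  'b': 2
  'c': 2
  'd': 1
  'e': 1
Maximum frequency: 4

4


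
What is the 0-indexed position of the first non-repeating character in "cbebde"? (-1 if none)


Input: cbebde
Character frequencies:
  'b': 2
  'c': 1
  'd': 1
  'e': 2
Scanning left to right for freq == 1:
  Position 0 ('c'): unique! => answer = 0

0


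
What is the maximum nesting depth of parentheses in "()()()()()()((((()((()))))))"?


Input: "()()()()()()((((()((()))))))"
Tracking depth:
  Position 0 '(': depth becomes 1
  Position 1 ')': depth becomes 0
  Position 2 '(': depth becomes 1
  Position 3 ')': depth becomes 0
  Position 4 '(': depth becomes 1
  Position 5 ')': depth becomes 0
  Position 6 '(': depth becomes 1
  Position 7 ')': depth becomes 0
  Position 8 '(': depth becomes 1
  Position 9 ')': depth becomes 0
  Position 10 '(': depth becomes 1
  Position 11 ')': depth becomes 0
  Position 12 '(': depth becomes 1
  Position 13 '(': depth becomes 2
  Position 14 '(': depth becomes 3
  Position 15 '(': depth becomes 4
  Position 16 '(': depth becomes 5
  Position 17 ')': depth becomes 4
  Position 18 '(': depth becomes 5
  Position 19 '(': depth becomes 6
  Position 20 '(': depth becomes 7
  Position 21 ')': depth becomes 6
  Position 22 ')': depth becomes 5
  Position 23 ')': depth becomes 4
  Position 24 ')': depth becomes 3
  Position 25 ')': depth becomes 2
  Position 26 ')': depth becomes 1
  Position 27 ')': depth becomes 0
Maximum depth reached: 7

7


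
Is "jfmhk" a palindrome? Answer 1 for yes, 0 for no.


Input: jfmhk
Reversed: khmfj
  Compare pos 0 ('j') with pos 4 ('k'): MISMATCH
  Compare pos 1 ('f') with pos 3 ('h'): MISMATCH
Result: not a palindrome

0


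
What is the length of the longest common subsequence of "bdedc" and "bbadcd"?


LCS of "bdedc" and "bbadcd"
DP table:
           b    b    a    d    c    d
      0    0    0    0    0    0    0
  b   0    1    1    1    1    1    1
  d   0    1    1    1    2    2    2
  e   0    1    1    1    2    2    2
  d   0    1    1    1    2    2    3
  c   0    1    1    1    2    3    3
LCS length = dp[5][6] = 3

3


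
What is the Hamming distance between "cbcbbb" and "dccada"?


Comparing "cbcbbb" and "dccada" position by position:
  Position 0: 'c' vs 'd' => differ
  Position 1: 'b' vs 'c' => differ
  Position 2: 'c' vs 'c' => same
  Position 3: 'b' vs 'a' => differ
  Position 4: 'b' vs 'd' => differ
  Position 5: 'b' vs 'a' => differ
Total differences (Hamming distance): 5

5


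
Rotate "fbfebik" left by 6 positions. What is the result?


Input: "fbfebik", rotate left by 6
First 6 characters: "fbfebi"
Remaining characters: "k"
Concatenate remaining + first: "k" + "fbfebi" = "kfbfebi"

kfbfebi


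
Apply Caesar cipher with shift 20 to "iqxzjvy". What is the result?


Caesar cipher: shift "iqxzjvy" by 20
  'i' (pos 8) + 20 = pos 2 = 'c'
  'q' (pos 16) + 20 = pos 10 = 'k'
  'x' (pos 23) + 20 = pos 17 = 'r'
  'z' (pos 25) + 20 = pos 19 = 't'
  'j' (pos 9) + 20 = pos 3 = 'd'
  'v' (pos 21) + 20 = pos 15 = 'p'
  'y' (pos 24) + 20 = pos 18 = 's'
Result: ckrtdps

ckrtdps


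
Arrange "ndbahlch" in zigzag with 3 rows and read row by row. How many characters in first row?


Zigzag "ndbahlch" into 3 rows:
Placing characters:
  'n' => row 0
  'd' => row 1
  'b' => row 2
  'a' => row 1
  'h' => row 0
  'l' => row 1
  'c' => row 2
  'h' => row 1
Rows:
  Row 0: "nh"
  Row 1: "dalh"
  Row 2: "bc"
First row length: 2

2


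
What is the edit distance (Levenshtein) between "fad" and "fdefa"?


Computing edit distance: "fad" -> "fdefa"
DP table:
           f    d    e    f    a
      0    1    2    3    4    5
  f   1    0    1    2    3    4
  a   2    1    1    2    3    3
  d   3    2    1    2    3    4
Edit distance = dp[3][5] = 4

4


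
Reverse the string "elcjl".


Input: elcjl
Reading characters right to left:
  Position 4: 'l'
  Position 3: 'j'
  Position 2: 'c'
  Position 1: 'l'
  Position 0: 'e'
Reversed: ljcle

ljcle


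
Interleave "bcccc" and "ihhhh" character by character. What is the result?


Interleaving "bcccc" and "ihhhh":
  Position 0: 'b' from first, 'i' from second => "bi"
  Position 1: 'c' from first, 'h' from second => "ch"
  Position 2: 'c' from first, 'h' from second => "ch"
  Position 3: 'c' from first, 'h' from second => "ch"
  Position 4: 'c' from first, 'h' from second => "ch"
Result: bichchchch

bichchchch


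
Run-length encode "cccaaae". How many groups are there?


Input: cccaaae
Scanning for consecutive runs:
  Group 1: 'c' x 3 (positions 0-2)
  Group 2: 'a' x 3 (positions 3-5)
  Group 3: 'e' x 1 (positions 6-6)
Total groups: 3

3


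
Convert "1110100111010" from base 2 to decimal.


Input: "1110100111010" in base 2
Positional expansion:
  Digit '1' (value 1) x 2^12 = 4096
  Digit '1' (value 1) x 2^11 = 2048
  Digit '1' (value 1) x 2^10 = 1024
  Digit '0' (value 0) x 2^9 = 0
  Digit '1' (value 1) x 2^8 = 256
  Digit '0' (value 0) x 2^7 = 0
  Digit '0' (value 0) x 2^6 = 0
  Digit '1' (value 1) x 2^5 = 32
  Digit '1' (value 1) x 2^4 = 16
  Digit '1' (value 1) x 2^3 = 8
  Digit '0' (value 0) x 2^2 = 0
  Digit '1' (value 1) x 2^1 = 2
  Digit '0' (value 0) x 2^0 = 0
Sum = 7482

7482


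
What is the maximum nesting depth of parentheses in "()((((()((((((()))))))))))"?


Input: "()((((()((((((()))))))))))"
Tracking depth:
  Position 0 '(': depth becomes 1
  Position 1 ')': depth becomes 0
  Position 2 '(': depth becomes 1
  Position 3 '(': depth becomes 2
  Position 4 '(': depth becomes 3
  Position 5 '(': depth becomes 4
  Position 6 '(': depth becomes 5
  Position 7 ')': depth becomes 4
  Position 8 '(': depth becomes 5
  Position 9 '(': depth becomes 6
  Position 10 '(': depth becomes 7
  Position 11 '(': depth becomes 8
  Position 12 '(': depth becomes 9
  Position 13 '(': depth becomes 10
  Position 14 '(': depth becomes 11
  Position 15 ')': depth becomes 10
  Position 16 ')': depth becomes 9
  Position 17 ')': depth becomes 8
  Position 18 ')': depth becomes 7
  Position 19 ')': depth becomes 6
  Position 20 ')': depth becomes 5
  Position 21 ')': depth becomes 4
  Position 22 ')': depth becomes 3
  Position 23 ')': depth becomes 2
  Position 24 ')': depth becomes 1
  Position 25 ')': depth becomes 0
Maximum depth reached: 11

11


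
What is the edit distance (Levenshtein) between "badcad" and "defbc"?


Computing edit distance: "badcad" -> "defbc"
DP table:
           d    e    f    b    c
      0    1    2    3    4    5
  b   1    1    2    3    3    4
  a   2    2    2    3    4    4
  d   3    2    3    3    4    5
  c   4    3    3    4    4    4
  a   5    4    4    4    5    5
  d   6    5    5    5    5    6
Edit distance = dp[6][5] = 6

6


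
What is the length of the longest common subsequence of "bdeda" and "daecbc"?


LCS of "bdeda" and "daecbc"
DP table:
           d    a    e    c    b    c
      0    0    0    0    0    0    0
  b   0    0    0    0    0    1    1
  d   0    1    1    1    1    1    1
  e   0    1    1    2    2    2    2
  d   0    1    1    2    2    2    2
  a   0    1    2    2    2    2    2
LCS length = dp[5][6] = 2

2


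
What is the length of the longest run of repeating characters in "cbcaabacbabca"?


Input: "cbcaabacbabca"
Scanning for longest run:
  Position 1 ('b'): new char, reset run to 1
  Position 2 ('c'): new char, reset run to 1
  Position 3 ('a'): new char, reset run to 1
  Position 4 ('a'): continues run of 'a', length=2
  Position 5 ('b'): new char, reset run to 1
  Position 6 ('a'): new char, reset run to 1
  Position 7 ('c'): new char, reset run to 1
  Position 8 ('b'): new char, reset run to 1
  Position 9 ('a'): new char, reset run to 1
  Position 10 ('b'): new char, reset run to 1
  Position 11 ('c'): new char, reset run to 1
  Position 12 ('a'): new char, reset run to 1
Longest run: 'a' with length 2

2


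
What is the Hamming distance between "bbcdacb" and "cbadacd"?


Comparing "bbcdacb" and "cbadacd" position by position:
  Position 0: 'b' vs 'c' => differ
  Position 1: 'b' vs 'b' => same
  Position 2: 'c' vs 'a' => differ
  Position 3: 'd' vs 'd' => same
  Position 4: 'a' vs 'a' => same
  Position 5: 'c' vs 'c' => same
  Position 6: 'b' vs 'd' => differ
Total differences (Hamming distance): 3

3


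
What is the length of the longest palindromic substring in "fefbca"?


Input: "fefbca"
Checking substrings for palindromes:
  [0:3] "fef" (len 3) => palindrome
Longest palindromic substring: "fef" with length 3

3


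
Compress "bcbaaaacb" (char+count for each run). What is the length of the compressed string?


Input: bcbaaaacb
Runs:
  'b' x 1 => "b1"
  'c' x 1 => "c1"
  'b' x 1 => "b1"
  'a' x 4 => "a4"
  'c' x 1 => "c1"
  'b' x 1 => "b1"
Compressed: "b1c1b1a4c1b1"
Compressed length: 12

12


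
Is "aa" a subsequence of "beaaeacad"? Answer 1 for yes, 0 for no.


Check if "aa" is a subsequence of "beaaeacad"
Greedy scan:
  Position 0 ('b'): no match needed
  Position 1 ('e'): no match needed
  Position 2 ('a'): matches sub[0] = 'a'
  Position 3 ('a'): matches sub[1] = 'a'
  Position 4 ('e'): no match needed
  Position 5 ('a'): no match needed
  Position 6 ('c'): no match needed
  Position 7 ('a'): no match needed
  Position 8 ('d'): no match needed
All 2 characters matched => is a subsequence

1


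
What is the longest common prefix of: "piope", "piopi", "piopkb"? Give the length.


Words: piope, piopi, piopkb
  Position 0: all 'p' => match
  Position 1: all 'i' => match
  Position 2: all 'o' => match
  Position 3: all 'p' => match
  Position 4: ('e', 'i', 'k') => mismatch, stop
LCP = "piop" (length 4)

4


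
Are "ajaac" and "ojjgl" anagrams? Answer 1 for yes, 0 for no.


Strings: "ajaac", "ojjgl"
Sorted first:  aaacj
Sorted second: gjjlo
Differ at position 0: 'a' vs 'g' => not anagrams

0


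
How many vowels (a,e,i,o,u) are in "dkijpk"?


Input: dkijpk
Checking each character:
  'd' at position 0: consonant
  'k' at position 1: consonant
  'i' at position 2: vowel (running total: 1)
  'j' at position 3: consonant
  'p' at position 4: consonant
  'k' at position 5: consonant
Total vowels: 1

1


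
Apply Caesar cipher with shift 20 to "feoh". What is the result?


Caesar cipher: shift "feoh" by 20
  'f' (pos 5) + 20 = pos 25 = 'z'
  'e' (pos 4) + 20 = pos 24 = 'y'
  'o' (pos 14) + 20 = pos 8 = 'i'
  'h' (pos 7) + 20 = pos 1 = 'b'
Result: zyib

zyib


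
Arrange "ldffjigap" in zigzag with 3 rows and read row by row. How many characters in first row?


Zigzag "ldffjigap" into 3 rows:
Placing characters:
  'l' => row 0
  'd' => row 1
  'f' => row 2
  'f' => row 1
  'j' => row 0
  'i' => row 1
  'g' => row 2
  'a' => row 1
  'p' => row 0
Rows:
  Row 0: "ljp"
  Row 1: "dfia"
  Row 2: "fg"
First row length: 3

3


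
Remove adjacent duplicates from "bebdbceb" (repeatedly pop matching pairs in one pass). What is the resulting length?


Input: bebdbceb
Stack-based adjacent duplicate removal:
  Read 'b': push. Stack: b
  Read 'e': push. Stack: be
  Read 'b': push. Stack: beb
  Read 'd': push. Stack: bebd
  Read 'b': push. Stack: bebdb
  Read 'c': push. Stack: bebdbc
  Read 'e': push. Stack: bebdbce
  Read 'b': push. Stack: bebdbceb
Final stack: "bebdbceb" (length 8)

8


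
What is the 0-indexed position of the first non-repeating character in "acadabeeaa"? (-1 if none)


Input: acadabeeaa
Character frequencies:
  'a': 5
  'b': 1
  'c': 1
  'd': 1
  'e': 2
Scanning left to right for freq == 1:
  Position 0 ('a'): freq=5, skip
  Position 1 ('c'): unique! => answer = 1

1


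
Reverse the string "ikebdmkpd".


Input: ikebdmkpd
Reading characters right to left:
  Position 8: 'd'
  Position 7: 'p'
  Position 6: 'k'
  Position 5: 'm'
  Position 4: 'd'
  Position 3: 'b'
  Position 2: 'e'
  Position 1: 'k'
  Position 0: 'i'
Reversed: dpkmdbeki

dpkmdbeki


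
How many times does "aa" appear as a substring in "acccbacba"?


Searching for "aa" in "acccbacba"
Scanning each position:
  Position 0: "ac" => no
  Position 1: "cc" => no
  Position 2: "cc" => no
  Position 3: "cb" => no
  Position 4: "ba" => no
  Position 5: "ac" => no
  Position 6: "cb" => no
  Position 7: "ba" => no
Total occurrences: 0

0


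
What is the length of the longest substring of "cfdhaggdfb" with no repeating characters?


Input: "cfdhaggdfb"
Sliding window (track last position of each char):
  Position 0 ('c'): window [0,0] length 1 -- new best
  Position 1 ('f'): window [0,1] length 2 -- new best
  Position 2 ('d'): window [0,2] length 3 -- new best
  Position 3 ('h'): window [0,3] length 4 -- new best
  Position 4 ('a'): window [0,4] length 5 -- new best
  Position 5 ('g'): window [0,5] length 6 -- new best
  Position 6 ('g'): repeat (last at 5), move window start to 6
  Position 6 ('g'): window [6,6] length 1
  Position 7 ('d'): window [6,7] length 2
  Position 8 ('f'): window [6,8] length 3
  Position 9 ('b'): window [6,9] length 4
Longest substring with no repeats: "cfdhag" with length 6

6


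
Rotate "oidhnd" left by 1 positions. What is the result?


Input: "oidhnd", rotate left by 1
First 1 characters: "o"
Remaining characters: "idhnd"
Concatenate remaining + first: "idhnd" + "o" = "idhndo"

idhndo


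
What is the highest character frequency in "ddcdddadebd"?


Input: ddcdddadebd
Character counts:
  'a': 1
  'b': 1
  'c': 1
  'd': 7
  'e': 1
Maximum frequency: 7

7


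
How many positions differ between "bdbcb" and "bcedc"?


Comparing "bdbcb" and "bcedc" position by position:
  Position 0: 'b' vs 'b' => same
  Position 1: 'd' vs 'c' => DIFFER
  Position 2: 'b' vs 'e' => DIFFER
  Position 3: 'c' vs 'd' => DIFFER
  Position 4: 'b' vs 'c' => DIFFER
Positions that differ: 4

4


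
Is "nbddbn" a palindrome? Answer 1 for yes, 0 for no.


Input: nbddbn
Reversed: nbddbn
  Compare pos 0 ('n') with pos 5 ('n'): match
  Compare pos 1 ('b') with pos 4 ('b'): match
  Compare pos 2 ('d') with pos 3 ('d'): match
Result: palindrome

1


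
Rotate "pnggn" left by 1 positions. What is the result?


Input: "pnggn", rotate left by 1
First 1 characters: "p"
Remaining characters: "nggn"
Concatenate remaining + first: "nggn" + "p" = "nggnp"

nggnp


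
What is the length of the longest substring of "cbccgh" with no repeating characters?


Input: "cbccgh"
Sliding window (track last position of each char):
  Position 0 ('c'): window [0,0] length 1 -- new best
  Position 1 ('b'): window [0,1] length 2 -- new best
  Position 2 ('c'): repeat (last at 0), move window start to 1
  Position 2 ('c'): window [1,2] length 2
  Position 3 ('c'): repeat (last at 2), move window start to 3
  Position 3 ('c'): window [3,3] length 1
  Position 4 ('g'): window [3,4] length 2
  Position 5 ('h'): window [3,5] length 3 -- new best
Longest substring with no repeats: "cgh" with length 3

3


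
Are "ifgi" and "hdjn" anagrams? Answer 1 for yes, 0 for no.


Strings: "ifgi", "hdjn"
Sorted first:  fgii
Sorted second: dhjn
Differ at position 0: 'f' vs 'd' => not anagrams

0


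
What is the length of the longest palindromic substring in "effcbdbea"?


Input: "effcbdbea"
Checking substrings for palindromes:
  [4:7] "bdb" (len 3) => palindrome
  [1:3] "ff" (len 2) => palindrome
Longest palindromic substring: "bdb" with length 3

3


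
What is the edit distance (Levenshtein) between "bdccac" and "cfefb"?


Computing edit distance: "bdccac" -> "cfefb"
DP table:
           c    f    e    f    b
      0    1    2    3    4    5
  b   1    1    2    3    4    4
  d   2    2    2    3    4    5
  c   3    2    3    3    4    5
  c   4    3    3    4    4    5
  a   5    4    4    4    5    5
  c   6    5    5    5    5    6
Edit distance = dp[6][5] = 6

6


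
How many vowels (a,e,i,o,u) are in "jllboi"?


Input: jllboi
Checking each character:
  'j' at position 0: consonant
  'l' at position 1: consonant
  'l' at position 2: consonant
  'b' at position 3: consonant
  'o' at position 4: vowel (running total: 1)
  'i' at position 5: vowel (running total: 2)
Total vowels: 2

2


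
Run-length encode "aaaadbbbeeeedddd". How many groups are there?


Input: aaaadbbbeeeedddd
Scanning for consecutive runs:
  Group 1: 'a' x 4 (positions 0-3)
  Group 2: 'd' x 1 (positions 4-4)
  Group 3: 'b' x 3 (positions 5-7)
  Group 4: 'e' x 4 (positions 8-11)
  Group 5: 'd' x 4 (positions 12-15)
Total groups: 5

5


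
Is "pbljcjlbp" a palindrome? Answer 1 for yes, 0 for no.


Input: pbljcjlbp
Reversed: pbljcjlbp
  Compare pos 0 ('p') with pos 8 ('p'): match
  Compare pos 1 ('b') with pos 7 ('b'): match
  Compare pos 2 ('l') with pos 6 ('l'): match
  Compare pos 3 ('j') with pos 5 ('j'): match
Result: palindrome

1


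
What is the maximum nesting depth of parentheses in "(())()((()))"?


Input: "(())()((()))"
Tracking depth:
  Position 0 '(': depth becomes 1
  Position 1 '(': depth becomes 2
  Position 2 ')': depth becomes 1
  Position 3 ')': depth becomes 0
  Position 4 '(': depth becomes 1
  Position 5 ')': depth becomes 0
  Position 6 '(': depth becomes 1
  Position 7 '(': depth becomes 2
  Position 8 '(': depth becomes 3
  Position 9 ')': depth becomes 2
  Position 10 ')': depth becomes 1
  Position 11 ')': depth becomes 0
Maximum depth reached: 3

3


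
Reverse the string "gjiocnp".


Input: gjiocnp
Reading characters right to left:
  Position 6: 'p'
  Position 5: 'n'
  Position 4: 'c'
  Position 3: 'o'
  Position 2: 'i'
  Position 1: 'j'
  Position 0: 'g'
Reversed: pncoijg

pncoijg


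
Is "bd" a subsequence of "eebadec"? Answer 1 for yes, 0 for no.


Check if "bd" is a subsequence of "eebadec"
Greedy scan:
  Position 0 ('e'): no match needed
  Position 1 ('e'): no match needed
  Position 2 ('b'): matches sub[0] = 'b'
  Position 3 ('a'): no match needed
  Position 4 ('d'): matches sub[1] = 'd'
  Position 5 ('e'): no match needed
  Position 6 ('c'): no match needed
All 2 characters matched => is a subsequence

1


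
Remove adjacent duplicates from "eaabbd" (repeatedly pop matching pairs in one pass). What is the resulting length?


Input: eaabbd
Stack-based adjacent duplicate removal:
  Read 'e': push. Stack: e
  Read 'a': push. Stack: ea
  Read 'a': matches stack top 'a' => pop. Stack: e
  Read 'b': push. Stack: eb
  Read 'b': matches stack top 'b' => pop. Stack: e
  Read 'd': push. Stack: ed
Final stack: "ed" (length 2)

2


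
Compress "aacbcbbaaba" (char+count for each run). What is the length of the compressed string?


Input: aacbcbbaaba
Runs:
  'a' x 2 => "a2"
  'c' x 1 => "c1"
  'b' x 1 => "b1"
  'c' x 1 => "c1"
  'b' x 2 => "b2"
  'a' x 2 => "a2"
  'b' x 1 => "b1"
  'a' x 1 => "a1"
Compressed: "a2c1b1c1b2a2b1a1"
Compressed length: 16

16


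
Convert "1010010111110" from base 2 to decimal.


Input: "1010010111110" in base 2
Positional expansion:
  Digit '1' (value 1) x 2^12 = 4096
  Digit '0' (value 0) x 2^11 = 0
  Digit '1' (value 1) x 2^10 = 1024
  Digit '0' (value 0) x 2^9 = 0
  Digit '0' (value 0) x 2^8 = 0
  Digit '1' (value 1) x 2^7 = 128
  Digit '0' (value 0) x 2^6 = 0
  Digit '1' (value 1) x 2^5 = 32
  Digit '1' (value 1) x 2^4 = 16
  Digit '1' (value 1) x 2^3 = 8
  Digit '1' (value 1) x 2^2 = 4
  Digit '1' (value 1) x 2^1 = 2
  Digit '0' (value 0) x 2^0 = 0
Sum = 5310

5310


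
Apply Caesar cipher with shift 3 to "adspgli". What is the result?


Caesar cipher: shift "adspgli" by 3
  'a' (pos 0) + 3 = pos 3 = 'd'
  'd' (pos 3) + 3 = pos 6 = 'g'
  's' (pos 18) + 3 = pos 21 = 'v'
  'p' (pos 15) + 3 = pos 18 = 's'
  'g' (pos 6) + 3 = pos 9 = 'j'
  'l' (pos 11) + 3 = pos 14 = 'o'
  'i' (pos 8) + 3 = pos 11 = 'l'
Result: dgvsjol

dgvsjol


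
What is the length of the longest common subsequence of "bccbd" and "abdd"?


LCS of "bccbd" and "abdd"
DP table:
           a    b    d    d
      0    0    0    0    0
  b   0    0    1    1    1
  c   0    0    1    1    1
  c   0    0    1    1    1
  b   0    0    1    1    1
  d   0    0    1    2    2
LCS length = dp[5][4] = 2

2


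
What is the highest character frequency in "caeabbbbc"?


Input: caeabbbbc
Character counts:
  'a': 2
  'b': 4
  'c': 2
  'e': 1
Maximum frequency: 4

4


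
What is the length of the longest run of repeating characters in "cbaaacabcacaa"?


Input: "cbaaacabcacaa"
Scanning for longest run:
  Position 1 ('b'): new char, reset run to 1
  Position 2 ('a'): new char, reset run to 1
  Position 3 ('a'): continues run of 'a', length=2
  Position 4 ('a'): continues run of 'a', length=3
  Position 5 ('c'): new char, reset run to 1
  Position 6 ('a'): new char, reset run to 1
  Position 7 ('b'): new char, reset run to 1
  Position 8 ('c'): new char, reset run to 1
  Position 9 ('a'): new char, reset run to 1
  Position 10 ('c'): new char, reset run to 1
  Position 11 ('a'): new char, reset run to 1
  Position 12 ('a'): continues run of 'a', length=2
Longest run: 'a' with length 3

3


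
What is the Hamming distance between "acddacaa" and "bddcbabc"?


Comparing "acddacaa" and "bddcbabc" position by position:
  Position 0: 'a' vs 'b' => differ
  Position 1: 'c' vs 'd' => differ
  Position 2: 'd' vs 'd' => same
  Position 3: 'd' vs 'c' => differ
  Position 4: 'a' vs 'b' => differ
  Position 5: 'c' vs 'a' => differ
  Position 6: 'a' vs 'b' => differ
  Position 7: 'a' vs 'c' => differ
Total differences (Hamming distance): 7

7


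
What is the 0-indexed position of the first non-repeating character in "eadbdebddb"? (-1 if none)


Input: eadbdebddb
Character frequencies:
  'a': 1
  'b': 3
  'd': 4
  'e': 2
Scanning left to right for freq == 1:
  Position 0 ('e'): freq=2, skip
  Position 1 ('a'): unique! => answer = 1

1


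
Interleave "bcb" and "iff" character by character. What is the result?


Interleaving "bcb" and "iff":
  Position 0: 'b' from first, 'i' from second => "bi"
  Position 1: 'c' from first, 'f' from second => "cf"
  Position 2: 'b' from first, 'f' from second => "bf"
Result: bicfbf

bicfbf


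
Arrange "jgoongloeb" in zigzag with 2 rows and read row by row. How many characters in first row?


Zigzag "jgoongloeb" into 2 rows:
Placing characters:
  'j' => row 0
  'g' => row 1
  'o' => row 0
  'o' => row 1
  'n' => row 0
  'g' => row 1
  'l' => row 0
  'o' => row 1
  'e' => row 0
  'b' => row 1
Rows:
  Row 0: "jonle"
  Row 1: "gogob"
First row length: 5

5


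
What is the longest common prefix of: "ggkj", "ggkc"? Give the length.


Words: ggkj, ggkc
  Position 0: all 'g' => match
  Position 1: all 'g' => match
  Position 2: all 'k' => match
  Position 3: ('j', 'c') => mismatch, stop
LCP = "ggk" (length 3)

3


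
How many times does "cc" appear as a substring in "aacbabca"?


Searching for "cc" in "aacbabca"
Scanning each position:
  Position 0: "aa" => no
  Position 1: "ac" => no
  Position 2: "cb" => no
  Position 3: "ba" => no
  Position 4: "ab" => no
  Position 5: "bc" => no
  Position 6: "ca" => no
Total occurrences: 0

0


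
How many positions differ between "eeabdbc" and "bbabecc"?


Comparing "eeabdbc" and "bbabecc" position by position:
  Position 0: 'e' vs 'b' => DIFFER
  Position 1: 'e' vs 'b' => DIFFER
  Position 2: 'a' vs 'a' => same
  Position 3: 'b' vs 'b' => same
  Position 4: 'd' vs 'e' => DIFFER
  Position 5: 'b' vs 'c' => DIFFER
  Position 6: 'c' vs 'c' => same
Positions that differ: 4

4


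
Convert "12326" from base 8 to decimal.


Input: "12326" in base 8
Positional expansion:
  Digit '1' (value 1) x 8^4 = 4096
  Digit '2' (value 2) x 8^3 = 1024
  Digit '3' (value 3) x 8^2 = 192
  Digit '2' (value 2) x 8^1 = 16
  Digit '6' (value 6) x 8^0 = 6
Sum = 5334

5334


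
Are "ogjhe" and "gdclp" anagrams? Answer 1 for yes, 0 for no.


Strings: "ogjhe", "gdclp"
Sorted first:  eghjo
Sorted second: cdglp
Differ at position 0: 'e' vs 'c' => not anagrams

0


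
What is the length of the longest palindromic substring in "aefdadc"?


Input: "aefdadc"
Checking substrings for palindromes:
  [3:6] "dad" (len 3) => palindrome
Longest palindromic substring: "dad" with length 3

3


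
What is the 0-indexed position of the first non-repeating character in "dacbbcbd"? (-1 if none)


Input: dacbbcbd
Character frequencies:
  'a': 1
  'b': 3
  'c': 2
  'd': 2
Scanning left to right for freq == 1:
  Position 0 ('d'): freq=2, skip
  Position 1 ('a'): unique! => answer = 1

1


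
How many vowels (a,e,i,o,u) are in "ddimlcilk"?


Input: ddimlcilk
Checking each character:
  'd' at position 0: consonant
  'd' at position 1: consonant
  'i' at position 2: vowel (running total: 1)
  'm' at position 3: consonant
  'l' at position 4: consonant
  'c' at position 5: consonant
  'i' at position 6: vowel (running total: 2)
  'l' at position 7: consonant
  'k' at position 8: consonant
Total vowels: 2

2


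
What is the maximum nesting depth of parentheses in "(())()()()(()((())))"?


Input: "(())()()()(()((())))"
Tracking depth:
  Position 0 '(': depth becomes 1
  Position 1 '(': depth becomes 2
  Position 2 ')': depth becomes 1
  Position 3 ')': depth becomes 0
  Position 4 '(': depth becomes 1
  Position 5 ')': depth becomes 0
  Position 6 '(': depth becomes 1
  Position 7 ')': depth becomes 0
  Position 8 '(': depth becomes 1
  Position 9 ')': depth becomes 0
  Position 10 '(': depth becomes 1
  Position 11 '(': depth becomes 2
  Position 12 ')': depth becomes 1
  Position 13 '(': depth becomes 2
  Position 14 '(': depth becomes 3
  Position 15 '(': depth becomes 4
  Position 16 ')': depth becomes 3
  Position 17 ')': depth becomes 2
  Position 18 ')': depth becomes 1
  Position 19 ')': depth becomes 0
Maximum depth reached: 4

4


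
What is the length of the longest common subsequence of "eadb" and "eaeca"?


LCS of "eadb" and "eaeca"
DP table:
           e    a    e    c    a
      0    0    0    0    0    0
  e   0    1    1    1    1    1
  a   0    1    2    2    2    2
  d   0    1    2    2    2    2
  b   0    1    2    2    2    2
LCS length = dp[4][5] = 2

2


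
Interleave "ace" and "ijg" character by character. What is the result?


Interleaving "ace" and "ijg":
  Position 0: 'a' from first, 'i' from second => "ai"
  Position 1: 'c' from first, 'j' from second => "cj"
  Position 2: 'e' from first, 'g' from second => "eg"
Result: aicjeg

aicjeg


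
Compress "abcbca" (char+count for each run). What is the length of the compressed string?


Input: abcbca
Runs:
  'a' x 1 => "a1"
  'b' x 1 => "b1"
  'c' x 1 => "c1"
  'b' x 1 => "b1"
  'c' x 1 => "c1"
  'a' x 1 => "a1"
Compressed: "a1b1c1b1c1a1"
Compressed length: 12

12


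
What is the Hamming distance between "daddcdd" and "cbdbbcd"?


Comparing "daddcdd" and "cbdbbcd" position by position:
  Position 0: 'd' vs 'c' => differ
  Position 1: 'a' vs 'b' => differ
  Position 2: 'd' vs 'd' => same
  Position 3: 'd' vs 'b' => differ
  Position 4: 'c' vs 'b' => differ
  Position 5: 'd' vs 'c' => differ
  Position 6: 'd' vs 'd' => same
Total differences (Hamming distance): 5

5


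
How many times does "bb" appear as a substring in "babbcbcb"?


Searching for "bb" in "babbcbcb"
Scanning each position:
  Position 0: "ba" => no
  Position 1: "ab" => no
  Position 2: "bb" => MATCH
  Position 3: "bc" => no
  Position 4: "cb" => no
  Position 5: "bc" => no
  Position 6: "cb" => no
Total occurrences: 1

1


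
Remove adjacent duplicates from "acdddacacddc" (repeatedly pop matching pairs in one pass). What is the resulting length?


Input: acdddacacddc
Stack-based adjacent duplicate removal:
  Read 'a': push. Stack: a
  Read 'c': push. Stack: ac
  Read 'd': push. Stack: acd
  Read 'd': matches stack top 'd' => pop. Stack: ac
  Read 'd': push. Stack: acd
  Read 'a': push. Stack: acda
  Read 'c': push. Stack: acdac
  Read 'a': push. Stack: acdaca
  Read 'c': push. Stack: acdacac
  Read 'd': push. Stack: acdacacd
  Read 'd': matches stack top 'd' => pop. Stack: acdacac
  Read 'c': matches stack top 'c' => pop. Stack: acdaca
Final stack: "acdaca" (length 6)

6


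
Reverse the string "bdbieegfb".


Input: bdbieegfb
Reading characters right to left:
  Position 8: 'b'
  Position 7: 'f'
  Position 6: 'g'
  Position 5: 'e'
  Position 4: 'e'
  Position 3: 'i'
  Position 2: 'b'
  Position 1: 'd'
  Position 0: 'b'
Reversed: bfgeeibdb

bfgeeibdb


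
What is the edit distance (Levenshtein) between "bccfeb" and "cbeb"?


Computing edit distance: "bccfeb" -> "cbeb"
DP table:
           c    b    e    b
      0    1    2    3    4
  b   1    1    1    2    3
  c   2    1    2    2    3
  c   3    2    2    3    3
  f   4    3    3    3    4
  e   5    4    4    3    4
  b   6    5    4    4    3
Edit distance = dp[6][4] = 3

3


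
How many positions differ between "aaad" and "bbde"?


Comparing "aaad" and "bbde" position by position:
  Position 0: 'a' vs 'b' => DIFFER
  Position 1: 'a' vs 'b' => DIFFER
  Position 2: 'a' vs 'd' => DIFFER
  Position 3: 'd' vs 'e' => DIFFER
Positions that differ: 4

4


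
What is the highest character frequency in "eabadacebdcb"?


Input: eabadacebdcb
Character counts:
  'a': 3
  'b': 3
  'c': 2
  'd': 2
  'e': 2
Maximum frequency: 3

3


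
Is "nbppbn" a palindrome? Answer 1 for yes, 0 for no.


Input: nbppbn
Reversed: nbppbn
  Compare pos 0 ('n') with pos 5 ('n'): match
  Compare pos 1 ('b') with pos 4 ('b'): match
  Compare pos 2 ('p') with pos 3 ('p'): match
Result: palindrome

1


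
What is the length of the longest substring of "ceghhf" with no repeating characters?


Input: "ceghhf"
Sliding window (track last position of each char):
  Position 0 ('c'): window [0,0] length 1 -- new best
  Position 1 ('e'): window [0,1] length 2 -- new best
  Position 2 ('g'): window [0,2] length 3 -- new best
  Position 3 ('h'): window [0,3] length 4 -- new best
  Position 4 ('h'): repeat (last at 3), move window start to 4
  Position 4 ('h'): window [4,4] length 1
  Position 5 ('f'): window [4,5] length 2
Longest substring with no repeats: "cegh" with length 4

4


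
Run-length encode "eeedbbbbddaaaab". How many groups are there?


Input: eeedbbbbddaaaab
Scanning for consecutive runs:
  Group 1: 'e' x 3 (positions 0-2)
  Group 2: 'd' x 1 (positions 3-3)
  Group 3: 'b' x 4 (positions 4-7)
  Group 4: 'd' x 2 (positions 8-9)
  Group 5: 'a' x 4 (positions 10-13)
  Group 6: 'b' x 1 (positions 14-14)
Total groups: 6

6


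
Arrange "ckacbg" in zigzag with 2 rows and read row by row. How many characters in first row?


Zigzag "ckacbg" into 2 rows:
Placing characters:
  'c' => row 0
  'k' => row 1
  'a' => row 0
  'c' => row 1
  'b' => row 0
  'g' => row 1
Rows:
  Row 0: "cab"
  Row 1: "kcg"
First row length: 3

3


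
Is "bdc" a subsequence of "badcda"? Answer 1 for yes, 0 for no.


Check if "bdc" is a subsequence of "badcda"
Greedy scan:
  Position 0 ('b'): matches sub[0] = 'b'
  Position 1 ('a'): no match needed
  Position 2 ('d'): matches sub[1] = 'd'
  Position 3 ('c'): matches sub[2] = 'c'
  Position 4 ('d'): no match needed
  Position 5 ('a'): no match needed
All 3 characters matched => is a subsequence

1
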